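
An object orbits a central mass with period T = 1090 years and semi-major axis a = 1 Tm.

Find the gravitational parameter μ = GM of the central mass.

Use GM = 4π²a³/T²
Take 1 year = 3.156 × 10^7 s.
T = 1090 years = 3.44004 × 10^10 s
a = 1 Tm = 1 × 10^12 m
a³ = 1 × 10^36 m³
T² = 1.18339 × 10^21 s²
GM = 4π² × (1 × 10^36) / (1.18339 × 10^21) = 3.33605 × 10^16 m³/s²
GM ≈ 3.336 × 10^16 m³/s²

Final answer: GM = 3.336 × 10^16 m³/s²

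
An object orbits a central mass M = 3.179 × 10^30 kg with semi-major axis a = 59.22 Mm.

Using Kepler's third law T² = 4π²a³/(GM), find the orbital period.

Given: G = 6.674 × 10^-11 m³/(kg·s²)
M = 3.179 × 10^30 kg
GM = G × M = 6.674 × 10^-11 × 3.179 × 10^30 = 2.12166 × 10^20 m³/s²
a = 59.22 Mm = 5.922 × 10^7 m
a³ = 2.07685 × 10^23 m³
T = 2π √(a³/GM) = 2π √((2.07685 × 10^23) / (2.12166 × 10^20)) = 2π × 31.287 s
T = 196.582 s ≈ 3.276 minutes

Final answer: 3.276 minutes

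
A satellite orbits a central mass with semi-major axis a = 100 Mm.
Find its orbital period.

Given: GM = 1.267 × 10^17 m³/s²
a = 100 Mm = 1 × 10^8 m
GM = 1.267 × 10^17 m³/s²
a³ = 1 × 10^24 m³
T = 2π √(a³/GM) = 2π √((1 × 10^24) / (1.267 × 10^17)) = 2π × 2809.39 s
T = 17651.9 s ≈ 4.903 hours

Final answer: 4.903 hours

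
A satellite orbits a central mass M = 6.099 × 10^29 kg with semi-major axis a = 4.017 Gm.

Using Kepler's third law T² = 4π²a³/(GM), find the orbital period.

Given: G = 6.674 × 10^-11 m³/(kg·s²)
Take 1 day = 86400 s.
M = 6.099 × 10^29 kg
GM = G × M = 6.674 × 10^-11 × 6.099 × 10^29 = 4.07047 × 10^19 m³/s²
a = 4.017 Gm = 4.017 × 10^9 m
a³ = 6.48195 × 10^28 m³
T = 2π √(a³/GM) = 2π √((6.48195 × 10^28) / (4.07047 × 10^19)) = 2π × 39905.3 s
T = 250732 s ≈ 2.902 days

Final answer: 2.902 days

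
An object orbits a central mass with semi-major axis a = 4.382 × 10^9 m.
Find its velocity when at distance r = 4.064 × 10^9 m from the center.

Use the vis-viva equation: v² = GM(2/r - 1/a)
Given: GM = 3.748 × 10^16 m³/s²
a = 4.382 × 10^9 m
r = 4.064 × 10^9 m
GM = 3.748 × 10^16 m³/s²
2/r − 1/a = 4.92126 × 10^-10 − 2.28206 × 10^-10 = 2.6392 × 10^-10 m⁻¹
v² = GM (2/r − 1/a) = 9.89171 × 10^6 m²/s²
v = 3145.11 m/s ≈ 3.145 km/s

Final answer: 3.145 km/s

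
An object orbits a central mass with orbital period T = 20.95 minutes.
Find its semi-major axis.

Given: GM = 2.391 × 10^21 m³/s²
T = 20.95 minutes = 1257 s
GM = 2.391 × 10^21 m³/s²
Kepler's third law: a³ = GM T² / (4π²)
T² = 1.58005 × 10^6 s²
a³ = (2.391 × 10^21) × (1.58005 × 10^6) / (4π²) = 9.56953 × 10^25 m³
a = (a³)^(1/3) = 4.57401 × 10^8 m ≈ 4.574 × 10^8 m

Final answer: 4.574 × 10^8 m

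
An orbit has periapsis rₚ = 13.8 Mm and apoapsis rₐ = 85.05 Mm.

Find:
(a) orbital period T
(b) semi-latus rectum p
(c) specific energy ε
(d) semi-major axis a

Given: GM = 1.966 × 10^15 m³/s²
rₚ = 13.8 Mm = 1.38 × 10^7 m
rₐ = 85.05 Mm = 8.505 × 10^7 m
GM = 1.966 × 10^15 m³/s²
a = (rₚ + rₐ)/2 = 4.9425 × 10^7 m
e = (rₐ − rₚ)/(rₐ + rₚ) = (7.125 × 10^7) / (9.885 × 10^7) = 0.720789
(a) a³ = 1.20737 × 10^23 m³;  T = 2π √(a³/GM) = 2π × 7836.61 s = 49238.9 s ≈ 13.68 hours
(b) 1 − e² = 0.480463;  p = a(1 − e²) = 4.9425 × 10^7 × 0.480463 = 2.37469 × 10^7 m ≈ 23.75 Mm
(c) 2a = 9.885 × 10^7 m;  ε = −GM/(2a) = -1.98887 × 10^7 J/kg ≈ -19.89 MJ/kg
(d) a = 4.9425 × 10^7 m ≈ 49.42 Mm

Final answer:
(a) orbital period T = 13.68 hours
(b) semi-latus rectum p = 23.75 Mm
(c) specific energy ε = -19.89 MJ/kg
(d) semi-major axis a = 49.42 Mm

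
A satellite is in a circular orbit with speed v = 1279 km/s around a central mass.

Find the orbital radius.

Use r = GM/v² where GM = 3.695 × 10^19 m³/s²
v = 1279 km/s = 1.279 × 10^6 m/s
GM = 3.695 × 10^19 m³/s²
v² = 1.63584 × 10^12 m²/s²
r = GM/v² = (3.695 × 10^19) / (1.63584 × 10^12) = 2.25878 × 10^7 m ≈ 2.259 × 10^7 m

Final answer: 2.259 × 10^7 m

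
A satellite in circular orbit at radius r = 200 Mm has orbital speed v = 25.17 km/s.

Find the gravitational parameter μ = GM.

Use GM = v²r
r = 200 Mm = 2 × 10^8 m
v = 25.17 km/s = 25170 m/s
v² = 6.33529 × 10^8 m²/s²
GM = v²r = 6.33529 × 10^8 × 2 × 10^8 = 1.26706 × 10^17 m³/s²
GM ≈ 1.267 × 10^17 m³/s²

Final answer: GM = 1.267 × 10^17 m³/s²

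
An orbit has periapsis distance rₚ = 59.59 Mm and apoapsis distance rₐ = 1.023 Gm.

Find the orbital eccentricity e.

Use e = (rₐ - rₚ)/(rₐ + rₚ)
rₚ = 59.59 Mm = 5.959 × 10^7 m
rₐ = 1.023 Gm = 1.023 × 10^9 m
rₐ − rₚ = 9.6341 × 10^8 m
rₐ + rₚ = 1.08259 × 10^9 m
e = (rₐ − rₚ)/(rₐ + rₚ) = 0.889912

Final answer: e = 0.8899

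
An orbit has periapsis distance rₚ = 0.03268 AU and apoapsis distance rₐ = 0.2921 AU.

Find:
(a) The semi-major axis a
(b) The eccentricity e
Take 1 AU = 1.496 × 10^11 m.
rₚ = 0.03268 AU = 4.88893 × 10^9 m
rₐ = 0.2921 AU = 4.36982 × 10^10 m
(a) a = (rₚ + rₐ)/2 = 2.42935 × 10^10 m ≈ 0.1624 AU
(b) e = (rₐ − rₚ)/(rₐ + rₚ) = (3.88092 × 10^10) / (4.85871 × 10^10) = 0.798756

Final answer:
(a) a = 0.1624 AU
(b) e = 0.7988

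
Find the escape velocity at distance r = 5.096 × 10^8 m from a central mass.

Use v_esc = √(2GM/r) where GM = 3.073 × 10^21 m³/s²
r = 5.096 × 10^8 m
GM = 3.073 × 10^21 m³/s²
2GM/r = 2 × (3.073 × 10^21) / (5.096 × 10^8) = 1.20604 × 10^13 m²/s²
v_esc = √(2GM/r) = 3.47281 × 10^6 m/s ≈ 3473 km/s

Final answer: 3473 km/s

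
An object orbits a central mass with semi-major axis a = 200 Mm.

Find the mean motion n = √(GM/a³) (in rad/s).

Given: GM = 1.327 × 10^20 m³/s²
a = 200 Mm = 2 × 10^8 m
GM = 1.327 × 10^20 m³/s²
a³ = 8 × 10^24 m³
GM/a³ = (1.327 × 10^20) / (8 × 10^24) = 1.65875 × 10^-5 s⁻²
n = √(GM/a³) = 0.00407278 rad/s ≈ 0.004073 rad/s

Final answer: n = 0.004073 rad/s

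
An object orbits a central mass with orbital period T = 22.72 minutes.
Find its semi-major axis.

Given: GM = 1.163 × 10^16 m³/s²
T = 22.72 minutes = 1363.2 s
GM = 1.163 × 10^16 m³/s²
Kepler's third law: a³ = GM T² / (4π²)
T² = 1.85831 × 10^6 s²
a³ = (1.163 × 10^16) × (1.85831 × 10^6) / (4π²) = 5.47443 × 10^20 m³
a = (a³)^(1/3) = 8.1805 × 10^6 m ≈ 8.18 × 10^6 m

Final answer: 8.18 × 10^6 m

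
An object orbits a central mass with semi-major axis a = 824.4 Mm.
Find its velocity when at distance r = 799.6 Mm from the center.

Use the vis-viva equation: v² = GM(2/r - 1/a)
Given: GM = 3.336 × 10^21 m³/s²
a = 824.4 Mm = 8.244 × 10^8 m
r = 799.6 Mm = 7.996 × 10^8 m
GM = 3.336 × 10^21 m³/s²
2/r − 1/a = 2.50125 × 10^-9 − 1.213 × 10^-9 = 1.28825 × 10^-9 m⁻¹
v² = GM (2/r − 1/a) = 4.29759 × 10^12 m²/s²
v = 2.07306 × 10^6 m/s ≈ 2073 km/s

Final answer: 2073 km/s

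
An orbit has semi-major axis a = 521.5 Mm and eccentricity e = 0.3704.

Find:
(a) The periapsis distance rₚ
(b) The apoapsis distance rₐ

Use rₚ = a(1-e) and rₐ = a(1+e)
a = 521.5 Mm = 5.215 × 10^8 m
e = 0.3704:  1 − e = 0.6296,  1 + e = 1.3704
(a) rₚ = a(1 − e) = 5.215 × 10^8 m × 0.6296 = 3.28336 × 10^8 m ≈ 328.3 Mm
(b) rₐ = a(1 + e) = 5.215 × 10^8 m × 1.3704 = 7.14664 × 10^8 m ≈ 714.7 Mm

Final answer:
(a) rₚ = 328.3 Mm
(b) rₐ = 714.7 Mm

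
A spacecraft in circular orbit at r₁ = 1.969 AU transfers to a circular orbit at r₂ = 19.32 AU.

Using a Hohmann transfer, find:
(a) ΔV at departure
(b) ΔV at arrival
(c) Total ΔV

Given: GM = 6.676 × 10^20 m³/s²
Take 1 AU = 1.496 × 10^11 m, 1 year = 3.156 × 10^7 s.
r₁ = 1.969 AU = 2.94562 × 10^11 m
r₂ = 19.32 AU = 2.89027 × 10^12 m
GM = 6.676 × 10^20 m³/s²
Transfer ellipse: a_t = (r₁ + r₂)/2 = 1.59242 × 10^12 m
Circular speed at r₁: v₁ = √(GM/r₁) = 47606.9 m/s
Transfer speed at r₁ (periapsis): v₁ₜ = √(GM(2/r₁ − 1/a_t)) = 64137.3 m/s
(a) ΔV₁ = v₁ₜ − v₁ = 16530.4 m/s ≈ 3.487 AU/year
Circular speed at r₂: v₂ = √(GM/r₂) = 15198.1 m/s
Transfer speed at r₂ (apoapsis): v₂ₜ = √(GM(2/r₂ − 1/a_t)) = 6536.56 m/s
(b) ΔV₂ = v₂ − v₂ₜ = 8661.53 m/s ≈ 1.827 AU/year
(c) ΔV_total = ΔV₁ + ΔV₂ = 25191.9 m/s ≈ 5.315 AU/year

Final answer:
(a) ΔV₁ = 3.487 AU/year
(b) ΔV₂ = 1.827 AU/year
(c) ΔV_total = 5.315 AU/year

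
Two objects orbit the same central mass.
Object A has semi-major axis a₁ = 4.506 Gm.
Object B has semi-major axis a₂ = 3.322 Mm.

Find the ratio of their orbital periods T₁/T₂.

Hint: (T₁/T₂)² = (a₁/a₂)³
a₁ = 4.506 Gm = 4.506 × 10^9 m
a₂ = 3.322 Mm = 3.322 × 10^6 m
a₁/a₂ = 1356.41
T₁/T₂ = (a₁/a₂)^(3/2) = (1356.41)^1.5 = 49956

Final answer: T₁/T₂ = 4.996 × 10^4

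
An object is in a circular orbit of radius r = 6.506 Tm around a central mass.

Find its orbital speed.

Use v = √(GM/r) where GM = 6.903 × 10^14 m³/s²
r = 6.506 Tm = 6.506 × 10^12 m
GM = 6.903 × 10^14 m³/s²
GM/r = (6.903 × 10^14) / (6.506 × 10^12) = 106.102 m²/s²
v = √(GM/r) = 10.3006 m/s ≈ 10.3 m/s

Final answer: 10.3 m/s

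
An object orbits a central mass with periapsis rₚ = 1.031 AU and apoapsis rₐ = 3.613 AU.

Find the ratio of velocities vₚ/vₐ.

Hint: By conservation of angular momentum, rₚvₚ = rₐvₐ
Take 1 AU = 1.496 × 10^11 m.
rₚ = 1.031 AU = 1.54238 × 10^11 m
rₐ = 3.613 AU = 5.40505 × 10^11 m
rₚvₚ = rₐvₐ  ⇒  vₚ/vₐ = rₐ/rₚ
vₚ/vₐ = (5.40505 × 10^11) / (1.54238 × 10^11) = 3.50436

Final answer: vₚ/vₐ = 3.504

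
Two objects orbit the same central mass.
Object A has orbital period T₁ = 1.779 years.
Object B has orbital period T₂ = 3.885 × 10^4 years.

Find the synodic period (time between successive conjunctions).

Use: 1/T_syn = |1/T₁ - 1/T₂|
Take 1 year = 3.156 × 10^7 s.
T₁ = 1.779 years = 5.61452 × 10^7 s
T₂ = 3.885 × 10^4 years = 1.22611 × 10^12 s
1/T₁ = 1.78109 × 10^-8 s⁻¹
1/T₂ = 8.1559 × 10^-13 s⁻¹
|1/T₁ − 1/T₂| = 1.78101 × 10^-8 s⁻¹
T_syn = 1 / |1/T₁ − 1/T₂| = 5.61478 × 10^7 s ≈ 1.779 years

Final answer: T_syn = 1.779 years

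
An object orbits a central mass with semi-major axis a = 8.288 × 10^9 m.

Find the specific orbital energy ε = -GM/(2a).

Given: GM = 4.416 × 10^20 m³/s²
a = 8.288 × 10^9 m
GM = 4.416 × 10^20 m³/s²
2a = 1.6576 × 10^10 m
ε = −GM/(2a) = -2.66409 × 10^10 J/kg ≈ -26.64 GJ/kg

Final answer: -26.64 GJ/kg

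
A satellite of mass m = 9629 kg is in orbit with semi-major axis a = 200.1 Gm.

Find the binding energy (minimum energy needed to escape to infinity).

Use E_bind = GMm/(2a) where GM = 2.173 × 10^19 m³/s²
a = 200.1 Gm = 2.001 × 10^11 m
GM = 2.173 × 10^19 m³/s²
m = 9629 kg
GMm = 2.173 × 10^19 × 9629 = 2.09238 × 10^23 m³·kg/s²
2a = 4.002 × 10^11 m
E_bind = GMm/(2a) = 5.22834 × 10^11 J ≈ 522.8 GJ

Final answer: 522.8 GJ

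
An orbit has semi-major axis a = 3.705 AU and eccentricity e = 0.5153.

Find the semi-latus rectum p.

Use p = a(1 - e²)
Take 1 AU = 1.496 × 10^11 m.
a = 3.705 AU = 5.54268 × 10^11 m
e = 0.5153,  e² = 0.265534,  1 − e² = 0.734466
p = a(1 − e²) = 5.54268 × 10^11 m × 0.734466 = 4.07091 × 10^11 m ≈ 2.721 AU

Final answer: p = 2.721 AU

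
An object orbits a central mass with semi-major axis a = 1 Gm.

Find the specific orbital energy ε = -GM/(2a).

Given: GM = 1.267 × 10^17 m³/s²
a = 1 Gm = 1 × 10^9 m
GM = 1.267 × 10^17 m³/s²
2a = 2 × 10^9 m
ε = −GM/(2a) = -6.335 × 10^7 J/kg ≈ -63.35 MJ/kg

Final answer: -63.35 MJ/kg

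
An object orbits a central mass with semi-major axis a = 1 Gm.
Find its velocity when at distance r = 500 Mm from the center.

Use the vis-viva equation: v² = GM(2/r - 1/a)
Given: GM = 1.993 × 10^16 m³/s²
a = 1 Gm = 1 × 10^9 m
r = 500 Mm = 5 × 10^8 m
GM = 1.993 × 10^16 m³/s²
2/r − 1/a = 4 × 10^-9 − 1 × 10^-9 = 3 × 10^-9 m⁻¹
v² = GM (2/r − 1/a) = 5.979 × 10^7 m²/s²
v = 7732.4 m/s ≈ 7.732 km/s

Final answer: 7.732 km/s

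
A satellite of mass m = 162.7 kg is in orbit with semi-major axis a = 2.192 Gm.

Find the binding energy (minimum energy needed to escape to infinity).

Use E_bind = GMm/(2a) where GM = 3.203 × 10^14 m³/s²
a = 2.192 Gm = 2.192 × 10^9 m
GM = 3.203 × 10^14 m³/s²
m = 162.7 kg
GMm = 3.203 × 10^14 × 162.7 = 5.21128 × 10^16 m³·kg/s²
2a = 4.384 × 10^9 m
E_bind = GMm/(2a) = 1.1887 × 10^7 J ≈ 11.89 MJ

Final answer: 11.89 MJ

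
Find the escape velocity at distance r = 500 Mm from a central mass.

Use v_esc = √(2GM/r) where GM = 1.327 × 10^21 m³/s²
r = 500 Mm = 5 × 10^8 m
GM = 1.327 × 10^21 m³/s²
2GM/r = 2 × (1.327 × 10^21) / (5 × 10^8) = 5.308 × 10^12 m²/s²
v_esc = √(2GM/r) = 2.30391 × 10^6 m/s ≈ 2304 km/s

Final answer: 2304 km/s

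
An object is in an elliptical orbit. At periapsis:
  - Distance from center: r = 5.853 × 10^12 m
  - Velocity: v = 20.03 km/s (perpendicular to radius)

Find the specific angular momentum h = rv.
r = 5.853 × 10^12 m
v = 20.03 km/s = 20030 m/s
h = rv = 5.853 × 10^12 × 20030 = 1.17236 × 10^17 m²/s ≈ 1.172 × 10^17 m²/s

Final answer: h = 1.172 × 10^17 m²/s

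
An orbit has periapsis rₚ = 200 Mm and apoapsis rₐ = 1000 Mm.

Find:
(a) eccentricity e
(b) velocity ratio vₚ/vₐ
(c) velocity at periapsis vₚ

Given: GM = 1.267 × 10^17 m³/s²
rₚ = 200 Mm = 2 × 10^8 m
rₐ = 1000 Mm = 1 × 10^9 m
GM = 1.267 × 10^17 m³/s²
a = (rₚ + rₐ)/2 = 6 × 10^8 m
e = (rₐ − rₚ)/(rₐ + rₚ) = (8 × 10^8) / (1.2 × 10^9) = 0.666667
(a) e = 0.666667 ≈ 0.6667
(b) vₚ/vₐ = rₐ/rₚ (angular momentum) = (1 × 10^9) / (2 × 10^8) = 5 ≈ 5
(c) vₚ² = GM (2/rₚ − 1/a) = 1.267 × 10^17 × (1 × 10^-8 − 1.66667 × 10^-9) = 1.05583 × 10^9 m²/s²;  vₚ = 32493.6 m/s ≈ 32.49 km/s

Final answer:
(a) eccentricity e = 0.6667
(b) velocity ratio vₚ/vₐ = 5
(c) velocity at periapsis vₚ = 32.49 km/s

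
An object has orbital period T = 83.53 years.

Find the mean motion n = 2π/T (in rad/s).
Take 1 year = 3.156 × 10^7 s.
T = 83.53 years = 2.63621 × 10^9 s
n = 2π / (2.63621 × 10^9 s) = 2.38342 × 10^-9 rad/s ≈ 2.383 × 10^-9 rad/s

Final answer: n = 2.383 × 10^-9 rad/s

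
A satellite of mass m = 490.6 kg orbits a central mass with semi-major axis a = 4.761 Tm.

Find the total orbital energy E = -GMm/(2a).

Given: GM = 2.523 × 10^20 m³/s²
a = 4.761 Tm = 4.761 × 10^12 m
GM = 2.523 × 10^20 m³/s²
2a = 9.522 × 10^12 m
GMm = 2.523 × 10^20 × 490.6 = 1.23778 × 10^23 m³·kg/s²
E = −GMm/(2a) = -1.29992 × 10^10 J ≈ -13 GJ

Final answer: -13 GJ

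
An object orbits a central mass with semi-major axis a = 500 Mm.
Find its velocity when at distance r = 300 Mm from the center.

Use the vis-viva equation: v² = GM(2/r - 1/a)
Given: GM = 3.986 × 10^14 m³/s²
a = 500 Mm = 5 × 10^8 m
r = 300 Mm = 3 × 10^8 m
GM = 3.986 × 10^14 m³/s²
2/r − 1/a = 6.66667 × 10^-9 − 2 × 10^-9 = 4.66667 × 10^-9 m⁻¹
v² = GM (2/r − 1/a) = 1.86013 × 10^6 m²/s²
v = 1363.87 m/s ≈ 1.364 km/s

Final answer: 1.364 km/s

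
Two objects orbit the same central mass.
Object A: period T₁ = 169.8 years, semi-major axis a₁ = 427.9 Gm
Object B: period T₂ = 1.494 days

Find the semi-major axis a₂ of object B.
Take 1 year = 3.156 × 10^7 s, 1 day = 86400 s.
T₁ = 169.8 years = 5.35889 × 10^9 s
T₂ = 1.494 days = 129082 s
a₁ = 427.9 Gm = 4.279 × 10^11 m
Kepler's third law: (T₂/T₁)² = (a₂/a₁)³  ⇒  a₂ = a₁ (T₂/T₁)^(2/3)
T₂/T₁ = 2.40874 × 10^-5
(T₂/T₁)^(2/3) = 0.000834052
a₂ = 4.279 × 10^11 m × 0.000834052 = 3.56891 × 10^8 m ≈ 356.9 Mm

Final answer: a₂ = 356.9 Mm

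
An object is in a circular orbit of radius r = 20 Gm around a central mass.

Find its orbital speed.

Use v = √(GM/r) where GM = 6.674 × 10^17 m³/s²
r = 20 Gm = 2 × 10^10 m
GM = 6.674 × 10^17 m³/s²
GM/r = (6.674 × 10^17) / (2 × 10^10) = 3.337 × 10^7 m²/s²
v = √(GM/r) = 5776.68 m/s ≈ 5.777 km/s

Final answer: 5.777 km/s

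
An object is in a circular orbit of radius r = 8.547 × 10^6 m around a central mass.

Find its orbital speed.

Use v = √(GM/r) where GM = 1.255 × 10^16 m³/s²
r = 8.547 × 10^6 m
GM = 1.255 × 10^16 m³/s²
GM/r = (1.255 × 10^16) / (8.547 × 10^6) = 1.46835 × 10^9 m²/s²
v = √(GM/r) = 38319.1 m/s ≈ 38.32 km/s

Final answer: 38.32 km/s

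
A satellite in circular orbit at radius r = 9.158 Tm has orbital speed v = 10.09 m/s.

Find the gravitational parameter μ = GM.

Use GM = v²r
r = 9.158 Tm = 9.158 × 10^12 m
v = 10.09 m/s
v² = 101.808 m²/s²
GM = v²r = 101.808 × 9.158 × 10^12 = 9.32359 × 10^14 m³/s²
GM ≈ 9.324 × 10^14 m³/s²

Final answer: GM = 9.324 × 10^14 m³/s²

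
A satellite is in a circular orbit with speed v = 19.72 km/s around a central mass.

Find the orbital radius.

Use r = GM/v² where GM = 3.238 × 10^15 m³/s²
v = 19.72 km/s = 19720 m/s
GM = 3.238 × 10^15 m³/s²
v² = 3.88878 × 10^8 m²/s²
r = GM/v² = (3.238 × 10^15) / (3.88878 × 10^8) = 8.32651 × 10^6 m ≈ 8.327 Mm

Final answer: 8.327 Mm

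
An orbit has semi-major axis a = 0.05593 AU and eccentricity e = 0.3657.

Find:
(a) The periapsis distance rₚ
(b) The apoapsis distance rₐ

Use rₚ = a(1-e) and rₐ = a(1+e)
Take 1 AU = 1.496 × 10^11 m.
a = 0.05593 AU = 8.36713 × 10^9 m
e = 0.3657:  1 − e = 0.6343,  1 + e = 1.3657
(a) rₚ = a(1 − e) = 8.36713 × 10^9 m × 0.6343 = 5.30727 × 10^9 m ≈ 0.03548 AU
(b) rₐ = a(1 + e) = 8.36713 × 10^9 m × 1.3657 = 1.1427 × 10^10 m ≈ 0.07638 AU

Final answer:
(a) rₚ = 0.03548 AU
(b) rₐ = 0.07638 AU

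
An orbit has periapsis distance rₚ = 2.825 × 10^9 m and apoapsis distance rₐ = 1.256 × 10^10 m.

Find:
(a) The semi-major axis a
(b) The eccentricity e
rₚ = 2.825 × 10^9 m
rₐ = 1.256 × 10^10 m
(a) a = (rₚ + rₐ)/2 = 7.6925 × 10^9 m ≈ 7.692 × 10^9 m
(b) e = (rₐ − rₚ)/(rₐ + rₚ) = (9.735 × 10^9) / (1.5385 × 10^10) = 0.632759

Final answer:
(a) a = 7.692 × 10^9 m
(b) e = 0.6328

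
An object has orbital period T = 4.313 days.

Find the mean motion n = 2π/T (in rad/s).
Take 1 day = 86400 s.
T = 4.313 days = 372643 s
n = 2π / 372643 s = 1.68611 × 10^-5 rad/s ≈ 1.686 × 10^-5 rad/s

Final answer: n = 1.686 × 10^-5 rad/s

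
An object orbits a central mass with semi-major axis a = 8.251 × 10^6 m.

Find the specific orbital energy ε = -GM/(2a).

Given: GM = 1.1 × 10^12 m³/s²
a = 8.251 × 10^6 m
GM = 1.1 × 10^12 m³/s²
2a = 1.6502 × 10^7 m
ε = −GM/(2a) = -66658.6 J/kg ≈ -66.66 kJ/kg

Final answer: -66.66 kJ/kg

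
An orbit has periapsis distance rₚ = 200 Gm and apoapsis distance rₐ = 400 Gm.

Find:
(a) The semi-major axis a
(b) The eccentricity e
rₚ = 200 Gm = 2 × 10^11 m
rₐ = 400 Gm = 4 × 10^11 m
(a) a = (rₚ + rₐ)/2 = 3 × 10^11 m ≈ 300 Gm
(b) e = (rₐ − rₚ)/(rₐ + rₚ) = (2 × 10^11) / (6 × 10^11) = 0.333333

Final answer:
(a) a = 300 Gm
(b) e = 0.3333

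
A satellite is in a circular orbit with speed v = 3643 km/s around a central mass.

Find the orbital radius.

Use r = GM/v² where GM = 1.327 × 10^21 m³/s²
v = 3643 km/s = 3.643 × 10^6 m/s
GM = 1.327 × 10^21 m³/s²
v² = 1.32714 × 10^13 m²/s²
r = GM/v² = (1.327 × 10^21) / (1.32714 × 10^13) = 9.99891 × 10^7 m ≈ 99.99 Mm

Final answer: 99.99 Mm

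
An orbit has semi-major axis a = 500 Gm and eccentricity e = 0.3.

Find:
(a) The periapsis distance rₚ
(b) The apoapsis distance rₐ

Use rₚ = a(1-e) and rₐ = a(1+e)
a = 500 Gm = 5 × 10^11 m
e = 0.3:  1 − e = 0.7,  1 + e = 1.3
(a) rₚ = a(1 − e) = 5 × 10^11 m × 0.7 = 3.5 × 10^11 m ≈ 350 Gm
(b) rₐ = a(1 + e) = 5 × 10^11 m × 1.3 = 6.5 × 10^11 m ≈ 650 Gm

Final answer:
(a) rₚ = 350 Gm
(b) rₐ = 650 Gm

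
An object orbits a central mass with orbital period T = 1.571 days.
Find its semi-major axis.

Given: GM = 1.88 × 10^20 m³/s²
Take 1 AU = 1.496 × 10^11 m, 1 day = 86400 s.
T = 1.571 days = 135734 s
GM = 1.88 × 10^20 m³/s²
Kepler's third law: a³ = GM T² / (4π²)
T² = 1.84238 × 10^10 s²
a³ = (1.88 × 10^20) × (1.84238 × 10^10) / (4π²) = 8.7736 × 10^28 m³
a = (a³)^(1/3) = 4.44351 × 10^9 m ≈ 0.0297 AU

Final answer: 0.0297 AU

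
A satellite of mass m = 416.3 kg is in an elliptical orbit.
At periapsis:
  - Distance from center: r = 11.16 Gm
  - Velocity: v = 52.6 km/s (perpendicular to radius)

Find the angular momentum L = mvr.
r = 11.16 Gm = 1.116 × 10^10 m
v = 52.6 km/s = 52600 m/s
vr = 52600 × 1.116 × 10^10 = 5.87016 × 10^14 m²/s
L = m × vr = 416.3 × 5.87016 × 10^14 = 2.44375 × 10^17 kg·m²/s ≈ 2.444 × 10^17 kg·m²/s

Final answer: L = 2.444 × 10^17 kg·m²/s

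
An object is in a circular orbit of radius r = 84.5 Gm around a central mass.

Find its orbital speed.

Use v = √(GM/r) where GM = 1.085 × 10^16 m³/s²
r = 84.5 Gm = 8.45 × 10^10 m
GM = 1.085 × 10^16 m³/s²
GM/r = (1.085 × 10^16) / (8.45 × 10^10) = 128402 m²/s²
v = √(GM/r) = 358.333 m/s ≈ 358.3 m/s

Final answer: 358.3 m/s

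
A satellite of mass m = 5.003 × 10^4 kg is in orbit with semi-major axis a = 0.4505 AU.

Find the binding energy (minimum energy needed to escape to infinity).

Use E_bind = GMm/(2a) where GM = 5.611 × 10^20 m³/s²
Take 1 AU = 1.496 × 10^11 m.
a = 0.4505 AU = 6.73948 × 10^10 m
GM = 5.611 × 10^20 m³/s²
m = 5.003 × 10^4 kg
GMm = 5.611 × 10^20 × 50030 = 2.80718 × 10^25 m³·kg/s²
2a = 1.3479 × 10^11 m
E_bind = GMm/(2a) = 2.08264 × 10^14 J ≈ 208.3 TJ

Final answer: 208.3 TJ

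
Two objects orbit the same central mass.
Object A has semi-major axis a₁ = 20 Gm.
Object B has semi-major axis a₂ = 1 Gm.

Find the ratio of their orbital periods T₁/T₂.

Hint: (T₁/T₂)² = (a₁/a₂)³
a₁ = 20 Gm = 2 × 10^10 m
a₂ = 1 Gm = 1 × 10^9 m
a₁/a₂ = 20
T₁/T₂ = (a₁/a₂)^(3/2) = (20)^1.5 = 89.4427

Final answer: T₁/T₂ = 89.44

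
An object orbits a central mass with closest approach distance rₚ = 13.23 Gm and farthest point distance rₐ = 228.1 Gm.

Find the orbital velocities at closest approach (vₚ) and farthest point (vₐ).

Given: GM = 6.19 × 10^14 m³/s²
rₚ = 13.23 Gm = 1.323 × 10^10 m
rₐ = 228.1 Gm = 2.281 × 10^11 m
GM = 6.19 × 10^14 m³/s²
a = (rₚ + rₐ)/2 = 1.20665 × 10^11 m
Vis-viva: v² = GM (2/r − 1/a)
vₚ² = 6.19 × 10^14 × (1.51172 × 10^-10 − 8.28741 × 10^-12) = 88445.3 m²/s²
vₚ = 297.398 m/s ≈ 297.4 m/s
vₐ² = 6.19 × 10^14 × (8.76808 × 10^-12 − 8.28741 × 10^-12) = 297.539 m²/s²
vₐ = 17.2493 m/s ≈ 17.25 m/s

Final answer: vₚ = 297.4 m/s, vₐ = 17.25 m/s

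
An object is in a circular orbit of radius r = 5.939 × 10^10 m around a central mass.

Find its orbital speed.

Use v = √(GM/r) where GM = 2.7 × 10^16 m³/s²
r = 5.939 × 10^10 m
GM = 2.7 × 10^16 m³/s²
GM/r = (2.7 × 10^16) / (5.939 × 10^10) = 454622 m²/s²
v = √(GM/r) = 674.257 m/s ≈ 674.3 m/s

Final answer: 674.3 m/s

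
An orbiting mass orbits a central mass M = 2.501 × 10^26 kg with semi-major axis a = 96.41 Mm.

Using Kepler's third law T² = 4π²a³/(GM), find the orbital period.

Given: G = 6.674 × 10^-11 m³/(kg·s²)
M = 2.501 × 10^26 kg
GM = G × M = 6.674 × 10^-11 × 2.501 × 10^26 = 1.66917 × 10^16 m³/s²
a = 96.41 Mm = 9.641 × 10^7 m
a³ = 8.9612 × 10^23 m³
T = 2π √(a³/GM) = 2π √((8.9612 × 10^23) / (1.66917 × 10^16)) = 2π × 7327.12 s
T = 46037.6 s ≈ 12.79 hours

Final answer: 12.79 hours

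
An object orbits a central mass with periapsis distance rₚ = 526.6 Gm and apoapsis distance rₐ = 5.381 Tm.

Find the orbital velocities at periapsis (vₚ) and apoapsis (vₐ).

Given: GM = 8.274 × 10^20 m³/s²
rₚ = 526.6 Gm = 5.266 × 10^11 m
rₐ = 5.381 Tm = 5.381 × 10^12 m
GM = 8.274 × 10^20 m³/s²
a = (rₚ + rₐ)/2 = 2.9538 × 10^12 m
Vis-viva: v² = GM (2/r − 1/a)
vₚ² = 8.274 × 10^20 × (3.79795 × 10^-12 − 3.38547 × 10^-13) = 2.86231 × 10^9 m²/s²
vₚ = 53500.6 m/s ≈ 53.5 km/s
vₐ² = 8.274 × 10^20 × (3.71678 × 10^-13 − 3.38547 × 10^-13) = 2.74127 × 10^7 m²/s²
vₐ = 5235.72 m/s ≈ 5.236 km/s

Final answer: vₚ = 53.5 km/s, vₐ = 5.236 km/s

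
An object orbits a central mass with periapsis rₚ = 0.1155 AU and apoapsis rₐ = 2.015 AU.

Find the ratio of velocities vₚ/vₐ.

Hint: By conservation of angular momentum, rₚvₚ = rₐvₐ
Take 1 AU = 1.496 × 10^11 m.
rₚ = 0.1155 AU = 1.72788 × 10^10 m
rₐ = 2.015 AU = 3.01444 × 10^11 m
rₚvₚ = rₐvₐ  ⇒  vₚ/vₐ = rₐ/rₚ
vₚ/vₐ = (3.01444 × 10^11) / (1.72788 × 10^10) = 17.4459

Final answer: vₚ/vₐ = 17.45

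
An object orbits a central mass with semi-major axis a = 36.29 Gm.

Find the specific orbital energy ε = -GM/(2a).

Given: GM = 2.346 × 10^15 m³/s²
a = 36.29 Gm = 3.629 × 10^10 m
GM = 2.346 × 10^15 m³/s²
2a = 7.258 × 10^10 m
ε = −GM/(2a) = -32323 J/kg ≈ -32.32 kJ/kg

Final answer: -32.32 kJ/kg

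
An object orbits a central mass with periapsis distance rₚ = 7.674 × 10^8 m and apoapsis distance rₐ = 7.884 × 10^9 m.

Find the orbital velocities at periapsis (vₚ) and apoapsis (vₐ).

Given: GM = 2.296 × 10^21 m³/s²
rₚ = 7.674 × 10^8 m
rₐ = 7.884 × 10^9 m
GM = 2.296 × 10^21 m³/s²
a = (rₚ + rₐ)/2 = 4.3257 × 10^9 m
Vis-viva: v² = GM (2/r − 1/a)
vₚ² = 2.296 × 10^21 × (2.6062 × 10^-9 − 2.31176 × 10^-10) = 5.45306 × 10^12 m²/s²
vₚ = 2.33518 × 10^6 m/s ≈ 2335 km/s
vₐ² = 2.296 × 10^21 × (2.53678 × 10^-10 − 2.31176 × 10^-10) = 5.16643 × 10^10 m²/s²
vₐ = 227298 m/s ≈ 227.3 km/s

Final answer: vₚ = 2335 km/s, vₐ = 227.3 km/s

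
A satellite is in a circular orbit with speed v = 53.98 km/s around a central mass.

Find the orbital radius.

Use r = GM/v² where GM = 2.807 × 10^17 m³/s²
v = 53.98 km/s = 53980 m/s
GM = 2.807 × 10^17 m³/s²
v² = 2.91384 × 10^9 m²/s²
r = GM/v² = (2.807 × 10^17) / (2.91384 × 10^9) = 9.63333 × 10^7 m ≈ 96.33 Mm

Final answer: 96.33 Mm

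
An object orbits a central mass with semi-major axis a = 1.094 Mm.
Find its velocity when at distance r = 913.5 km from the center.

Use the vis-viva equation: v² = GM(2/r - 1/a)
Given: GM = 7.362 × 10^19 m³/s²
a = 1.094 Mm = 1.094 × 10^6 m
r = 913.5 km = 913500 m
GM = 7.362 × 10^19 m³/s²
2/r − 1/a = 2.18938 × 10^-6 − 9.14077 × 10^-7 = 1.2753 × 10^-6 m⁻¹
v² = GM (2/r − 1/a) = 9.38879 × 10^13 m²/s²
v = 9.68958 × 10^6 m/s ≈ 9690 km/s

Final answer: 9690 km/s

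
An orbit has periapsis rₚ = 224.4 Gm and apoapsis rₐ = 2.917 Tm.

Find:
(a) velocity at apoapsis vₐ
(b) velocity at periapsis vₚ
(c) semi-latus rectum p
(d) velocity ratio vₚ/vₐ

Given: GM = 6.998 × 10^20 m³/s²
rₚ = 224.4 Gm = 2.244 × 10^11 m
rₐ = 2.917 Tm = 2.917 × 10^12 m
GM = 6.998 × 10^20 m³/s²
a = (rₚ + rₐ)/2 = 1.5707 × 10^12 m
e = (rₐ − rₚ)/(rₐ + rₚ) = (2.6926 × 10^12) / (3.1414 × 10^12) = 0.857134
(a) vₐ² = GM (2/rₐ − 1/a) = 6.998 × 10^20 × (6.85636 × 10^-13 − 6.36659 × 10^-13) = 3.42742 × 10^7 m²/s²;  vₐ = 5854.42 m/s ≈ 5.854 km/s
(b) vₚ² = GM (2/rₚ − 1/a) = 6.998 × 10^20 × (8.91266 × 10^-12 − 6.36659 × 10^-13) = 5.79154 × 10^9 m²/s²;  vₚ = 76102.2 m/s ≈ 76.1 km/s
(c) 1 − e² = 0.265322;  p = a(1 − e²) = 1.5707 × 10^12 × 0.265322 = 4.16741 × 10^11 m ≈ 416.7 Gm
(d) vₚ/vₐ = rₐ/rₚ (angular momentum) = (2.917 × 10^12) / (2.244 × 10^11) = 12.9991 ≈ 13

Final answer:
(a) velocity at apoapsis vₐ = 5.854 km/s
(b) velocity at periapsis vₚ = 76.1 km/s
(c) semi-latus rectum p = 416.7 Gm
(d) velocity ratio vₚ/vₐ = 13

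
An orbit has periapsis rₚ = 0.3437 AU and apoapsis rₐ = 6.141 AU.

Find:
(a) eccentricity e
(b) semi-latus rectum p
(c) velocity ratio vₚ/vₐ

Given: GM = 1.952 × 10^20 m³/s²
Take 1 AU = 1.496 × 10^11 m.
rₚ = 0.3437 AU = 5.14175 × 10^10 m
rₐ = 6.141 AU = 9.18694 × 10^11 m
GM = 1.952 × 10^20 m³/s²
a = (rₚ + rₐ)/2 = 4.85056 × 10^11 m
e = (rₐ − rₚ)/(rₐ + rₚ) = (8.67276 × 10^11) / (9.70111 × 10^11) = 0.893997
(a) e = 0.893997 ≈ 0.894
(b) 1 − e² = 0.20077;  p = a(1 − e²) = 4.85056 × 10^11 × 0.20077 = 9.73846 × 10^10 m ≈ 0.651 AU
(c) vₚ/vₐ = rₐ/rₚ (angular momentum) = (9.18694 × 10^11) / (5.14175 × 10^10) = 17.8673 ≈ 17.87

Final answer:
(a) eccentricity e = 0.894
(b) semi-latus rectum p = 0.651 AU
(c) velocity ratio vₚ/vₐ = 17.87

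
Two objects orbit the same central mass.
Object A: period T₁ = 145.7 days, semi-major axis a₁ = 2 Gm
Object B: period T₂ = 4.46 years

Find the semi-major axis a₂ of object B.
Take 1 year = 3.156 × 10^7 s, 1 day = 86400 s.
T₁ = 145.7 days = 1.25885 × 10^7 s
T₂ = 4.46 years = 1.40758 × 10^8 s
a₁ = 2 Gm = 2 × 10^9 m
Kepler's third law: (T₂/T₁)² = (a₂/a₁)³  ⇒  a₂ = a₁ (T₂/T₁)^(2/3)
T₂/T₁ = 11.1815
(T₂/T₁)^(2/3) = 5.00033
a₂ = 2 × 10^9 m × 5.00033 = 1.00007 × 10^10 m ≈ 10 Gm

Final answer: a₂ = 10 Gm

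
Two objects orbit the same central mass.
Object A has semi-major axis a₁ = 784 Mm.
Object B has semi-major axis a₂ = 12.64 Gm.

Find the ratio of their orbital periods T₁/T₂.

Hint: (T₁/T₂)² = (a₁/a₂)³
a₁ = 784 Mm = 7.84 × 10^8 m
a₂ = 12.64 Gm = 1.264 × 10^10 m
a₁/a₂ = 0.0620253
T₁/T₂ = (a₁/a₂)^(3/2) = (0.0620253)^1.5 = 0.0154473

Final answer: T₁/T₂ = 0.01545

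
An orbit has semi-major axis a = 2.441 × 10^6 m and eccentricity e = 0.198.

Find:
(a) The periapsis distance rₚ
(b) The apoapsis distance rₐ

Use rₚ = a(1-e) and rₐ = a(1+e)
a = 2.441 × 10^6 m
e = 0.198:  1 − e = 0.802,  1 + e = 1.198
(a) rₚ = a(1 − e) = 2.441 × 10^6 m × 0.802 = 1.95768 × 10^6 m ≈ 1.958 × 10^6 m
(b) rₐ = a(1 + e) = 2.441 × 10^6 m × 1.198 = 2.92432 × 10^6 m ≈ 2.924 × 10^6 m

Final answer:
(a) rₚ = 1.958 × 10^6 m
(b) rₐ = 2.924 × 10^6 m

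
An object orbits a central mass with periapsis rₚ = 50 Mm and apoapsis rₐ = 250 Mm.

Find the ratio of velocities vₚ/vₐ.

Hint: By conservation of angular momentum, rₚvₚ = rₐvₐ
rₚ = 50 Mm = 5 × 10^7 m
rₐ = 250 Mm = 2.5 × 10^8 m
rₚvₚ = rₐvₐ  ⇒  vₚ/vₐ = rₐ/rₚ
vₚ/vₐ = (2.5 × 10^8) / (5 × 10^7) = 5

Final answer: vₚ/vₐ = 5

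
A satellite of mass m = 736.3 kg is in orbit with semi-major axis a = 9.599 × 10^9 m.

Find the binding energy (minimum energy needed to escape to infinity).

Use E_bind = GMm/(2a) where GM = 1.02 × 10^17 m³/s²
a = 9.599 × 10^9 m
GM = 1.02 × 10^17 m³/s²
m = 736.3 kg
GMm = 1.02 × 10^17 × 736.3 = 7.51026 × 10^19 m³·kg/s²
2a = 1.9198 × 10^10 m
E_bind = GMm/(2a) = 3.912 × 10^9 J ≈ 3.912 GJ

Final answer: 3.912 GJ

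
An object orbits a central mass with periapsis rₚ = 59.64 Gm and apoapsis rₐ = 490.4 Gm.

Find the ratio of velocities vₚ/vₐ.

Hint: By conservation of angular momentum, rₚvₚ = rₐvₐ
rₚ = 59.64 Gm = 5.964 × 10^10 m
rₐ = 490.4 Gm = 4.904 × 10^11 m
rₚvₚ = rₐvₐ  ⇒  vₚ/vₐ = rₐ/rₚ
vₚ/vₐ = (4.904 × 10^11) / (5.964 × 10^10) = 8.22267

Final answer: vₚ/vₐ = 8.223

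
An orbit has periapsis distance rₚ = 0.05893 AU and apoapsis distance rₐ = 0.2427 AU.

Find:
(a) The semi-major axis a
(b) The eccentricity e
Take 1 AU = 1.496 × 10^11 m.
rₚ = 0.05893 AU = 8.81593 × 10^9 m
rₐ = 0.2427 AU = 3.63079 × 10^10 m
(a) a = (rₚ + rₐ)/2 = 2.25619 × 10^10 m ≈ 0.1508 AU
(b) e = (rₐ − rₚ)/(rₐ + rₚ) = (2.7492 × 10^10) / (4.51238 × 10^10) = 0.609256

Final answer:
(a) a = 0.1508 AU
(b) e = 0.6093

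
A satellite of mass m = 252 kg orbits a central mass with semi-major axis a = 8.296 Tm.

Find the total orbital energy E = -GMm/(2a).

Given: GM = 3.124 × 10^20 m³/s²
a = 8.296 Tm = 8.296 × 10^12 m
GM = 3.124 × 10^20 m³/s²
2a = 1.6592 × 10^13 m
GMm = 3.124 × 10^20 × 252 = 7.87248 × 10^22 m³·kg/s²
E = −GMm/(2a) = -4.74474 × 10^9 J ≈ -4.745 GJ

Final answer: -4.745 GJ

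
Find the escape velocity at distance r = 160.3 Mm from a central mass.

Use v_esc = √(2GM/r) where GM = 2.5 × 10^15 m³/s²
r = 160.3 Mm = 1.603 × 10^8 m
GM = 2.5 × 10^15 m³/s²
2GM/r = 2 × (2.5 × 10^15) / (1.603 × 10^8) = 3.11915 × 10^7 m²/s²
v_esc = √(2GM/r) = 5584.94 m/s ≈ 5.585 km/s

Final answer: 5.585 km/s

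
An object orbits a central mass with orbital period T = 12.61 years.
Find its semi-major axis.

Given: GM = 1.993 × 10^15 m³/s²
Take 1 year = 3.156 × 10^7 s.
T = 12.61 years = 3.97972 × 10^8 s
GM = 1.993 × 10^15 m³/s²
Kepler's third law: a³ = GM T² / (4π²)
T² = 1.58381 × 10^17 s²
a³ = (1.993 × 10^15) × (1.58381 × 10^17) / (4π²) = 7.99561 × 10^30 m³
a = (a³)^(1/3) = 1.99963 × 10^10 m ≈ 20 Gm

Final answer: 20 Gm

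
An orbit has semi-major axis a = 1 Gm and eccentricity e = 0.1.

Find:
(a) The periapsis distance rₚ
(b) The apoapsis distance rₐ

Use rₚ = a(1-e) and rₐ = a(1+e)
a = 1 Gm = 1 × 10^9 m
e = 0.1:  1 − e = 0.9,  1 + e = 1.1
(a) rₚ = a(1 − e) = 1 × 10^9 m × 0.9 = 9 × 10^8 m ≈ 900 Mm
(b) rₐ = a(1 + e) = 1 × 10^9 m × 1.1 = 1.1 × 10^9 m ≈ 1.1 Gm

Final answer:
(a) rₚ = 900 Mm
(b) rₐ = 1.1 Gm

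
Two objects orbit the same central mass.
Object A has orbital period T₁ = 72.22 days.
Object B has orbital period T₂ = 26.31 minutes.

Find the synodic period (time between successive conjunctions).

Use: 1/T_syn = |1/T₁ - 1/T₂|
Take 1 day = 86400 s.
T₁ = 72.22 days = 6.23981 × 10^6 s
T₂ = 26.31 minutes = 1578.6 s
1/T₁ = 1.60261 × 10^-7 s⁻¹
1/T₂ = 0.000633473 s⁻¹
|1/T₁ − 1/T₂| = 0.000633312 s⁻¹
T_syn = 1 / |1/T₁ − 1/T₂| = 1579 s ≈ 26.32 minutes

Final answer: T_syn = 26.32 minutes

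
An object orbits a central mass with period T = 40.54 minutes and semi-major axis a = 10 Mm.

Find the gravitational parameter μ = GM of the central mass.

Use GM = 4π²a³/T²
T = 40.54 minutes = 2432.4 s
a = 10 Mm = 1 × 10^7 m
a³ = 1 × 10^21 m³
T² = 5.91657 × 10^6 s²
GM = 4π² × (1 × 10^21) / (5.91657 × 10^6) = 6.67252 × 10^15 m³/s²
GM ≈ 6.673 × 10^15 m³/s²

Final answer: GM = 6.673 × 10^15 m³/s²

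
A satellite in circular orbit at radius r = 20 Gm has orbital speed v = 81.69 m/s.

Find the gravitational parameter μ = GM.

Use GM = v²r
r = 20 Gm = 2 × 10^10 m
v = 81.69 m/s
v² = 6673.26 m²/s²
GM = v²r = 6673.26 × 2 × 10^10 = 1.33465 × 10^14 m³/s²
GM ≈ 1.335 × 10^14 m³/s²

Final answer: GM = 1.335 × 10^14 m³/s²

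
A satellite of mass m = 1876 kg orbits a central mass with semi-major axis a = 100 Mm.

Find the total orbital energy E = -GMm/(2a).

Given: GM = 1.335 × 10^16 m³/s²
a = 100 Mm = 1 × 10^8 m
GM = 1.335 × 10^16 m³/s²
2a = 2 × 10^8 m
GMm = 1.335 × 10^16 × 1876 = 2.50446 × 10^19 m³·kg/s²
E = −GMm/(2a) = -1.25223 × 10^11 J ≈ -125.2 GJ

Final answer: -125.2 GJ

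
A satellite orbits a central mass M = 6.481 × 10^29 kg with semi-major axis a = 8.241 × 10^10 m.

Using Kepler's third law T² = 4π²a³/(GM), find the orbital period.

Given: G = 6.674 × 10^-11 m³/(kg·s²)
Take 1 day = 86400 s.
M = 6.481 × 10^29 kg
GM = G × M = 6.674 × 10^-11 × 6.481 × 10^29 = 4.32542 × 10^19 m³/s²
a = 8.241 × 10^10 m
a³ = 5.5968 × 10^32 m³
T = 2π √(a³/GM) = 2π √((5.5968 × 10^32) / (4.32542 × 10^19)) = 2π × 3.59713 × 10^6 s
T = 2.26014 × 10^7 s ≈ 261.6 days

Final answer: 261.6 days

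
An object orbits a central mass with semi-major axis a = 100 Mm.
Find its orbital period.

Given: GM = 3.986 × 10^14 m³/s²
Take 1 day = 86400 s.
a = 100 Mm = 1 × 10^8 m
GM = 3.986 × 10^14 m³/s²
a³ = 1 × 10^24 m³
T = 2π √(a³/GM) = 2π √((1 × 10^24) / (3.986 × 10^14)) = 2π × 50087.7 s
T = 314710 s ≈ 3.642 days

Final answer: 3.642 days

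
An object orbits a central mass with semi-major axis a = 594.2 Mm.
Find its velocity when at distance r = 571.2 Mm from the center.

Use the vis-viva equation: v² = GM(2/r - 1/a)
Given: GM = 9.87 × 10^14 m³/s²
a = 594.2 Mm = 5.942 × 10^8 m
r = 571.2 Mm = 5.712 × 10^8 m
GM = 9.87 × 10^14 m³/s²
2/r − 1/a = 3.5014 × 10^-9 − 1.68294 × 10^-9 = 1.81847 × 10^-9 m⁻¹
v² = GM (2/r − 1/a) = 1.79483 × 10^6 m²/s²
v = 1339.71 m/s ≈ 1.34 km/s

Final answer: 1.34 km/s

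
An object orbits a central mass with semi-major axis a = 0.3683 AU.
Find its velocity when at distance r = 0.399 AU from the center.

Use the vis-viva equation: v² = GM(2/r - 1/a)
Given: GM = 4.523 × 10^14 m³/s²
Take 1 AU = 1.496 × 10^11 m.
a = 0.3683 AU = 5.50977 × 10^10 m
r = 0.399 AU = 5.96904 × 10^10 m
GM = 4.523 × 10^14 m³/s²
2/r − 1/a = 3.35062 × 10^-11 − 1.81496 × 10^-11 = 1.53566 × 10^-11 m⁻¹
v² = GM (2/r − 1/a) = 6945.81 m²/s²
v = 83.3415 m/s ≈ 83.34 m/s

Final answer: 83.34 m/s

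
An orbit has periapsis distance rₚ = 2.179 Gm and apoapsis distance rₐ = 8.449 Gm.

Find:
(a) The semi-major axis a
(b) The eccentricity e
rₚ = 2.179 Gm = 2.179 × 10^9 m
rₐ = 8.449 Gm = 8.449 × 10^9 m
(a) a = (rₚ + rₐ)/2 = 5.314 × 10^9 m ≈ 5.314 Gm
(b) e = (rₐ − rₚ)/(rₐ + rₚ) = (6.27 × 10^9) / (1.0628 × 10^10) = 0.589951

Final answer:
(a) a = 5.314 Gm
(b) e = 0.59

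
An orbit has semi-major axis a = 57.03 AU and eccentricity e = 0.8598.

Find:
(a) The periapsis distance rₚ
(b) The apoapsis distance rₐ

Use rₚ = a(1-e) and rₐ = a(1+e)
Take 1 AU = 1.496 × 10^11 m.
a = 57.03 AU = 8.53169 × 10^12 m
e = 0.8598:  1 − e = 0.1402,  1 + e = 1.8598
(a) rₚ = a(1 − e) = 8.53169 × 10^12 m × 0.1402 = 1.19614 × 10^12 m ≈ 7.996 AU
(b) rₐ = a(1 + e) = 8.53169 × 10^12 m × 1.8598 = 1.58672 × 10^13 m ≈ 106.1 AU

Final answer:
(a) rₚ = 7.996 AU
(b) rₐ = 106.1 AU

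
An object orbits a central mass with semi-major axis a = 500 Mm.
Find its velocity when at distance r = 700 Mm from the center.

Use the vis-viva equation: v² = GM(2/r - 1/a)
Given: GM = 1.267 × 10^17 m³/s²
a = 500 Mm = 5 × 10^8 m
r = 700 Mm = 7 × 10^8 m
GM = 1.267 × 10^17 m³/s²
2/r − 1/a = 2.85714 × 10^-9 − 2 × 10^-9 = 8.57143 × 10^-10 m⁻¹
v² = GM (2/r − 1/a) = 1.086 × 10^8 m²/s²
v = 10421.1 m/s ≈ 10.42 km/s

Final answer: 10.42 km/s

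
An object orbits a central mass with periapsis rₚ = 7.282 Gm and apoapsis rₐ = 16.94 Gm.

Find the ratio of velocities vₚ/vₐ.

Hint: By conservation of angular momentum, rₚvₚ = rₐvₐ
rₚ = 7.282 Gm = 7.282 × 10^9 m
rₐ = 16.94 Gm = 1.694 × 10^10 m
rₚvₚ = rₐvₐ  ⇒  vₚ/vₐ = rₐ/rₚ
vₚ/vₐ = (1.694 × 10^10) / (7.282 × 10^9) = 2.32628

Final answer: vₚ/vₐ = 2.326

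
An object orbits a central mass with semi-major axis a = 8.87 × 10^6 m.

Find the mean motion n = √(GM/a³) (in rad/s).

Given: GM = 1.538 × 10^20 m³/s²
a = 8.87 × 10^6 m
GM = 1.538 × 10^20 m³/s²
a³ = 6.97864 × 10^20 m³
GM/a³ = (1.538 × 10^20) / (6.97864 × 10^20) = 0.220387 s⁻²
n = √(GM/a³) = 0.469454 rad/s ≈ 0.4695 rad/s

Final answer: n = 0.4695 rad/s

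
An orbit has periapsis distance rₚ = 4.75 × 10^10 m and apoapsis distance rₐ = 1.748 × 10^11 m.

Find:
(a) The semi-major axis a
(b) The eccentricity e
rₚ = 4.75 × 10^10 m
rₐ = 1.748 × 10^11 m
(a) a = (rₚ + rₐ)/2 = 1.1115 × 10^11 m ≈ 1.111 × 10^11 m
(b) e = (rₐ − rₚ)/(rₐ + rₚ) = (1.273 × 10^11) / (2.223 × 10^11) = 0.57265

Final answer:
(a) a = 1.111 × 10^11 m
(b) e = 0.5726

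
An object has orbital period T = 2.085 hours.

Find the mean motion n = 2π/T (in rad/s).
T = 2.085 hours = 7506 s
n = 2π / 7506 s = 0.000837088 rad/s ≈ 0.0008371 rad/s

Final answer: n = 0.0008371 rad/s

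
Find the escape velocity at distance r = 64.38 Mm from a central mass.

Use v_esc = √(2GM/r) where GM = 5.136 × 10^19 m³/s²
r = 64.38 Mm = 6.438 × 10^7 m
GM = 5.136 × 10^19 m³/s²
2GM/r = 2 × (5.136 × 10^19) / (6.438 × 10^7) = 1.59553 × 10^12 m²/s²
v_esc = √(2GM/r) = 1.26314 × 10^6 m/s ≈ 1263 km/s

Final answer: 1263 km/s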